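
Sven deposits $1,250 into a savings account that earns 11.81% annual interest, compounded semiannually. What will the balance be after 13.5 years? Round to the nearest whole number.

Periodic rate = 11.81%/2 = 0.05905; periods = 2·13.5 = 27.
A = 1,250·(1 + 0.05905)^27 ≈ 1,250·4.707003736 ≈ 5,883.7547.

$5,884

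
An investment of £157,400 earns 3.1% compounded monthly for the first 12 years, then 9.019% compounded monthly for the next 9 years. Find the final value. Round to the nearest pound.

£512,338

Phase 1: 157,400·(1 + 0.031/12)^144 ≈ 228,220.1337.
Phase 2: 228,220.1337·(1 + 0.09019/12)^108 ≈ 512,338.4909.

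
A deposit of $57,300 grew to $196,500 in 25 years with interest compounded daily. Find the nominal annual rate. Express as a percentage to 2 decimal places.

(1 + r/365)^9125 = 196,500/57,300 = 3.42932.
1 + r/365 = 3.42932^(1/9125) ≈ 1.000135, so r/365 ≈ 0.000135062.
r ≈ 365·0.000135062 = 4.92978%.

4.93%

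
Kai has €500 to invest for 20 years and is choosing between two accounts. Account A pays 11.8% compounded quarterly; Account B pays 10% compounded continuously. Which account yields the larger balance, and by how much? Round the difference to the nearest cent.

Account A, by €1,423.21

Account A growth factor: (1 + 0.0295)^80 ≈ 10.23547675; balance ≈ 5,117.7384.
Account B growth factor: e^(0.1·20) = e^2 ≈ 7.389056099; balance ≈ 3,694.5280.
Account A is larger by 1,423.2103.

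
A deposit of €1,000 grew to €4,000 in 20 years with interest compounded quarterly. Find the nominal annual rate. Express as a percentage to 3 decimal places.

(1 + r/4)^80 = 4,000/1,000 = 4.
1 + r/4 = 4^(1/80) ≈ 1.01748, so r/4 ≈ 0.0174797.
r ≈ 4·0.0174797 = 6.99188%.

6.992%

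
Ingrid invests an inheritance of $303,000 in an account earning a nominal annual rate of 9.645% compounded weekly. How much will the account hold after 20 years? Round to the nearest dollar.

Growth factor = (1 + 0.09645/52)^1040 ≈ 6.870337605551.
A ≈ 303,000 × 6.870337605551 ≈ 2,081,712.2945.

$2,081,712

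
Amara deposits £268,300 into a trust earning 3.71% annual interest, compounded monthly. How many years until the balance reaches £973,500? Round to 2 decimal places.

34.79 years

(1 + 0.00309167)^(12t) = 973,500/268,300 = 3.6284.
12t·ln(1 + 0.00309167) = ln(3.6284); 12t = 1.2888/0.0030869 ≈ 417.5040.
t ≈ 34.7920 years.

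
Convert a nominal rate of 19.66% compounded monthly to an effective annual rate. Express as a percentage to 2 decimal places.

One year is 12 periods at 0.0163833 each: (1 + 0.0163833)^12 ≈ 1.215319.
EAR = 1.215319 − 1 ≈ 21.53194%.

21.53%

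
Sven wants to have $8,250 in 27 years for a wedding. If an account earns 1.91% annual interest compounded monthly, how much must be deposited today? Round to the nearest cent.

Growth factor = (1 + 0.0191/12)^324 ≈ 1.674123967.
P = 8,250/1.674123967 ≈ 4,927.9505.

$4,927.95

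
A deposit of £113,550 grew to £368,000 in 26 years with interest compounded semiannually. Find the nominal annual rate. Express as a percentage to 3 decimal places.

The 52-period growth factor is 368,000/113,550 = 3.24086.
r/2 = 3.24086^(1/52) − 1 ≈ 0.0228699, so r ≈ 2·0.0228699 = 4.57398%.

4.574%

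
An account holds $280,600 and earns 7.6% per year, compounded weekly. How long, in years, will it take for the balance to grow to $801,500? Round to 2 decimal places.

13.82 years

(1 + 0.00146154)^(52t) = 801,500/280,600 = 2.8564.
52t·ln(1 + 0.00146154) = ln(2.8564); 52t = 1.0496/0.00146047 ≈ 718.6411.
t ≈ 13.8200 years.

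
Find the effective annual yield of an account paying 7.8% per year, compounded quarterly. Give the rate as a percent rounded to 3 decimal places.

8.031%

EAR = (1 + 7.8%/4)^4 − 1 = (1 + 0.0195)^4 − 1.
(1 + 0.0195)^4 ≈ 1.080311, so EAR ≈ 8.03113%.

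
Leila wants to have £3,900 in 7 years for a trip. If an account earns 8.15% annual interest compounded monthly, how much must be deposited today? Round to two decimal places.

Periodic rate = 8.15%/12 = 0.00679167; 84 periods.
P = 3,900/(1 + 0.0815/12)^84 ≈ 3,900/1.765742716 ≈ 2,208.7023.

£2,208.70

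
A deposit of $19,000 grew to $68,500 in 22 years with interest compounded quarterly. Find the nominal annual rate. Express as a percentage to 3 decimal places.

5.872%

(1 + r/4)^88 = 68,500/19,000 = 3.60526.
1 + r/4 = 3.60526^(1/88) ≈ 1.014679, so r/4 ≈ 0.0146794.
r ≈ 4·0.0146794 = 5.87175%.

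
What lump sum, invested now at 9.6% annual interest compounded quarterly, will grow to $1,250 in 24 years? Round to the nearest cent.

Periodic rate = 9.6%/4 = 0.024; 96 periods.
P = 1,250/(1 + 0.024)^96 ≈ 1,250/9.745314011 ≈ 128.2668.

$128.27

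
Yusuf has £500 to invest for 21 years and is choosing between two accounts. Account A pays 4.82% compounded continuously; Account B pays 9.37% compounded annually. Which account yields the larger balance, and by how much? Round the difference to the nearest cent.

Account B, by £1,903.86

Account A growth factor: e^(0.0482·21) = e^1.0122 ≈ 2.751647986; balance ≈ 1,375.8240.
Account B growth factor: (1 + 0.0937)^21 ≈ 6.559374912; balance ≈ 3,279.6875.
Account B is larger by 1,903.8635.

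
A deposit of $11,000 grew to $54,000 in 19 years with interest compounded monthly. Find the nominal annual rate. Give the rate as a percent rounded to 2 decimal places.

8.40%

(1 + r/12)^228 = 54,000/11,000 = 4.90909.
1 + r/12 = 4.90909^(1/228) ≈ 1.007003, so r/12 ≈ 0.00700287.
r ≈ 12·0.00700287 = 8.40344%.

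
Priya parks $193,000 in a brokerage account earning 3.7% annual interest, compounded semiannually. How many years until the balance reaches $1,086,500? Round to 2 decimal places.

47.13 years

We need (1 + 0.0185)^(2t) = 5.6295, so 2t = ln 5.6295 / ln 1.0185 ≈ 94.2682.
t ≈ 94.2682/2 = 47.1341 years.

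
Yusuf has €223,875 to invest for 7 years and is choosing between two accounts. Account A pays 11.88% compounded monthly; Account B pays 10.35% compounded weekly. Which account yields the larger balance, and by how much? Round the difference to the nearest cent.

A: (1 + 0.0099)^84 ≈ 2.28761673425, so 223,875 × 2.28761673425 ≈ 512,140.1964.
B: (1 + 0.1035/52)^364 ≈ 2.06221353711, so 223,875 × 2.06221353711 ≈ 461,678.0556.
Difference ≈ 50,462.1408 in favor of A.

Account A, by €50,462.14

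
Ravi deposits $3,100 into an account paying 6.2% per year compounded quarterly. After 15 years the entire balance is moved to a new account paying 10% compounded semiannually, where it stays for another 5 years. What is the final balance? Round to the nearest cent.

$12,707.21

After 15 years at 6.2%: 3,100 × 2.5164926394 ≈ 7,801.1272.
Then 5 years at 10%: 7,801.1272 × 1.6288946268 ≈ 12,707.2141.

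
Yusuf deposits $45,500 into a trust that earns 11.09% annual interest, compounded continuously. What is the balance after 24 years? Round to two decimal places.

A = P·e^(rt) = 45,500·e^(0.1109·24) = 45,500·e^2.6616.
e^2.6616 ≈ 14.3191814702, so A ≈ 651,522.7569.

$651,522.76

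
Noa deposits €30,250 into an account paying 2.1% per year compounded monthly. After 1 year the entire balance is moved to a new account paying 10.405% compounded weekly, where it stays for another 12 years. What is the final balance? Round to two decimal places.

After 1 years at 2.1%: 30,250 × 1.02120330872 ≈ 30,891.4001.
Then 12 years at 10.405%: 30,891.4001 × 3.48111436939 ≈ 107,536.4967.

€107,536.50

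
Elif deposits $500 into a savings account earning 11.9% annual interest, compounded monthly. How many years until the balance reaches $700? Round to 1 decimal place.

(1 + 0.00991667)^(12t) = 700/500 = 1.4.
12t·ln(1 + 0.00991667) = ln(1.4); 12t = 0.33647/0.00986782 ≈ 34.0979.
t ≈ 2.8415 years.

2.8 years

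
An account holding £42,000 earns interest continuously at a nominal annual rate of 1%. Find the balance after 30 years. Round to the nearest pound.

£56,694

A = P·e^(rt) = 42,000·e^(0.01·30) = 42,000·e^0.3.
e^0.3 ≈ 1.3498588076, so A ≈ 56,694.0699.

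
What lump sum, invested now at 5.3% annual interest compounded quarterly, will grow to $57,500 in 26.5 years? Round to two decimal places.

Periodic rate = 5.3%/4 = 0.01325; 106 periods.
P = 57,500/(1 + 0.01325)^106 ≈ 57,500/4.0360906871 ≈ 14,246.4589.

$14,246.46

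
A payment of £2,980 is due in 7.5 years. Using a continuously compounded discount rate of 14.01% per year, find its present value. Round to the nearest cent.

£1,042.03

P = A·e^(−rt) = 2,980·e^(−1.05075).
e^(−1.05075) ≈ 0.3496753942, so P ≈ 1,042.0327.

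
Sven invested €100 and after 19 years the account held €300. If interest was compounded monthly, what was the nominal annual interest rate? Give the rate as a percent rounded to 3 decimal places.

5.796%

(1 + r/12)^228 = 300/100 = 3.
1 + r/12 = 3^(1/228) ≈ 1.00483, so r/12 ≈ 0.0048301.
r ≈ 12·0.0048301 = 5.79612%.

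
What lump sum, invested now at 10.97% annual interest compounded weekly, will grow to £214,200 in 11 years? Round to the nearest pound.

Periodic rate = 10.97%/52 = 0.00210962; 572 periods.
P = 214,200/(1 + 0.1097/52)^572 ≈ 214,200/3.33819069077 ≈ 64,166.4961.

£64,166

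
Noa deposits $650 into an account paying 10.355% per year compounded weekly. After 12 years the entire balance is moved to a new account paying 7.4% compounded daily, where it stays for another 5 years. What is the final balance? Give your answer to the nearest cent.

Phase 1: 650·(1 + 0.10355/52)^624 ≈ 2,249.2155.
Phase 2: 2,249.2155·(1 + 0.074/365)^1825 ≈ 3,256.1451.

$3,256.15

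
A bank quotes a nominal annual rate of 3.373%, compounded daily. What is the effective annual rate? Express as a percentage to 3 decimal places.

3.430%

EAR = (1 + 3.373%/365)^365 − 1 = (1 + 0.000092411)^365 − 1.
(1 + 0.000092411)^365 ≈ 1.034304, so EAR ≈ 3.43037%.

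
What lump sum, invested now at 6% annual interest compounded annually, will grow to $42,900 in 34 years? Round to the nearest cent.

$5,916.40

Annual rate = 6% = 0.06; 34 periods.
P = 42,900/(1 + 0.06)^34 ≈ 42,900/7.2510252758 ≈ 5,916.4047.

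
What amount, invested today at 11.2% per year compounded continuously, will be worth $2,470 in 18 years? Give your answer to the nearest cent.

P = A·e^(−rt) = 2,470·e^(−2.016).
e^(−2.016) ≈ 0.1331871496, so P ≈ 328.9723.

$328.97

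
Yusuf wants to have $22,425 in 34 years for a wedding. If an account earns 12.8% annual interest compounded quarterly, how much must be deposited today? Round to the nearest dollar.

Growth factor = (1 + 0.032)^136 ≈ 72.516833424.
P = 22,425/72.516833424 ≈ 309.2385.

$309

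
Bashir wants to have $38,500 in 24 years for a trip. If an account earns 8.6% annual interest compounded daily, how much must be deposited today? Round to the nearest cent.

$4,888.58

Periodic rate = 8.6%/365 = 0.000235616; 8760 periods.
P = 38,500/(1 + 0.086/365)^8760 ≈ 38,500/7.8755016323 ≈ 4,888.5775.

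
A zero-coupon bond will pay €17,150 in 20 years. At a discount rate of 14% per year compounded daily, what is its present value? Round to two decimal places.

€1,043.45

Periodic rate = 14%/365 = 0.000383562; 7300 periods.
P = 17,150/(1 + 0.14/365)^7300 ≈ 17,150/16.435820848 ≈ 1,043.4526.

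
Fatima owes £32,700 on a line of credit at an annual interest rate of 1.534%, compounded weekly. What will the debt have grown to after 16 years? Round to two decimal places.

£41,795.09

Periodic rate = 1.534%/52 = 0.000295; periods = 52·16 = 832.
A = 32,700·(1 + 0.000295)^832 ≈ 32,700·1.2781373269 ≈ 41,795.0906.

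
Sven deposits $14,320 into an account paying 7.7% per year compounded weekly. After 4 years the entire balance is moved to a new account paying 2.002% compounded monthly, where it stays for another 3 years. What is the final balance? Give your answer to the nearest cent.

After 4 years at 7.7%: 14,320 × 1.3603910381 ≈ 19,480.7997.
Then 3 years at 2.002%: 19,480.7997 × 1.0618471178 ≈ 20,685.6310.

$20,685.63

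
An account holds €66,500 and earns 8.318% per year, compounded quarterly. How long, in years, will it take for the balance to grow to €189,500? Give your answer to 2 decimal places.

We need (1 + 0.020795)^(4t) = 2.8496, so 4t = ln 2.8496 / ln 1.020795 ≈ 50.8794.
t ≈ 50.8794/4 = 12.7199 years.

12.72 years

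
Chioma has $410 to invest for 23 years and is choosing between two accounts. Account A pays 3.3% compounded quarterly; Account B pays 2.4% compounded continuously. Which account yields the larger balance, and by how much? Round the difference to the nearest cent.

Account A, by $161.04

A: (1 + 0.00825)^92 ≈ 2.12949793, so 410 × 2.12949793 ≈ 873.0942.
B: e^(0.024·23) = e^0.552 ≈ 1.73672299, so 410 × 1.73672299 ≈ 712.0564.
Difference ≈ 161.0377 in favor of A.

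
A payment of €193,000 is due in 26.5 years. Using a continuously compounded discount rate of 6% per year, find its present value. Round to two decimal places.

P = A·e^(−rt) = 193,000·e^(−1.59).
e^(−1.59) ≈ 0.203925611734, so P ≈ 39,357.6431.

€39,357.64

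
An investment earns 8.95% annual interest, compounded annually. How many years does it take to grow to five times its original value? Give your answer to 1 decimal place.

18.8 years

(1 + 0.0895)^t = 5.
t = ln 5 / ln(1 + 0.0895) ≈ 1.6094/0.0857189 ≈ 18.7758.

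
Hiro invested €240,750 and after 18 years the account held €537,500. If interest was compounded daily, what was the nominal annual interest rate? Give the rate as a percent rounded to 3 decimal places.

4.462%

(1 + r/365)^6570 = 537,500/240,750 = 2.23261.
1 + r/365 = 2.23261^(1/6570) ≈ 1.000122, so r/365 ≈ 0.000122256.
r ≈ 365·0.000122256 = 4.46233%.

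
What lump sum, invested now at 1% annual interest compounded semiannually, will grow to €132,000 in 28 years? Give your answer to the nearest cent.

€99,833.08

Growth factor = (1 + 0.005)^56 ≈ 1.32220701918.
P = 132,000/1.32220701918 ≈ 99,833.0807.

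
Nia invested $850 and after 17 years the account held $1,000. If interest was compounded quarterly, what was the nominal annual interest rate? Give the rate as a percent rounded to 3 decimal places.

0.957%

(1 + r/4)^68 = 1,000/850 = 1.17647.
1 + r/4 = 1.17647^(1/68) ≈ 1.002393, so r/4 ≈ 0.00239284.
r ≈ 4·0.00239284 = 0.95714%.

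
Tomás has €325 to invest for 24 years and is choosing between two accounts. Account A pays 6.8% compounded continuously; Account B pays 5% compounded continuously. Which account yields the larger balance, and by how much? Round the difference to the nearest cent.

Account A growth factor: e^(0.068·24) = e^1.632 ≈ 5.114092683; balance ≈ 1,662.0801.
Account B growth factor: e^(0.05·24) = e^1.2 ≈ 3.320116923; balance ≈ 1,079.0380.
Account A is larger by 583.0421.

Account A, by €583.04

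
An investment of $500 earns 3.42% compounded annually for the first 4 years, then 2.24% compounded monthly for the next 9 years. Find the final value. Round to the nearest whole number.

Phase 1: 500·(1 + 0.0342)^4 ≈ 571.9896.
Phase 2: 571.9896·(1 + 0.0224/12)^108 ≈ 699.6169.

$700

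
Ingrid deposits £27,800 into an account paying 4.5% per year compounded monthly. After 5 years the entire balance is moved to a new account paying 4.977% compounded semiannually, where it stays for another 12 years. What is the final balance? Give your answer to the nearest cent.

Phase 1: 27,800·(1 + 0.00375)^60 ≈ 34,799.9238.
Phase 2: 34,799.9238·(1 + 0.024885)^24 ≈ 62,774.2568.

£62,774.26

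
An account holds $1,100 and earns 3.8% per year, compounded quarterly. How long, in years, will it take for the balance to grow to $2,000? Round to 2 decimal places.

15.81 years

We need (1 + 0.0095)^(4t) = 1.8182, so 4t = ln 1.8182 / ln 1.0095 ≈ 63.2287.
t ≈ 63.2287/4 = 15.8072 years.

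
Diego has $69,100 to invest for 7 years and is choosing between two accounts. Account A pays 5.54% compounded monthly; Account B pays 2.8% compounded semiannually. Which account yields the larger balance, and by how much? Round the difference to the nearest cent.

Account A growth factor: (1 + 0.0554/12)^84 ≈ 1.47242039501; balance ≈ 101,744.2493.
Account B growth factor: (1 + 0.014)^14 ≈ 1.2148743701; balance ≈ 83,947.8190.
Account A is larger by 17,796.4303.

Account A, by $17,796.43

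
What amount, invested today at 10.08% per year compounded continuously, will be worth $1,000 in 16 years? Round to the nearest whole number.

$199

P = A·e^(−rt) = 1,000·e^(−1.6128).
e^(−1.6128) ≈ 0.199328712, so P ≈ 199.3287.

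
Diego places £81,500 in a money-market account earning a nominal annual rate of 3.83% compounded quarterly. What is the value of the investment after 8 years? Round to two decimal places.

£110,558.57

Growth factor = (1 + 0.009575)^32 ≈ 1.35654687304.
A ≈ 81,500 × 1.35654687304 ≈ 110,558.5702.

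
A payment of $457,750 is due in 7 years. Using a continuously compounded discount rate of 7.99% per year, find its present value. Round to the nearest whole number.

P = A·e^(−rt) = 457,750·e^(−0.5593).
e^(−0.5593) ≈ 0.571609050172, so P ≈ 261,654.0427.

$261,654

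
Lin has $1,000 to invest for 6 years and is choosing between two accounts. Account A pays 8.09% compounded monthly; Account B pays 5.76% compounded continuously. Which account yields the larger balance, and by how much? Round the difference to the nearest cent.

Account A growth factor: (1 + 0.0809/12)^72 ≈ 1.622180309; balance ≈ 1,622.1803.
Account B growth factor: e^(0.0576·6) = e^0.3456 ≈ 1.412837368; balance ≈ 1,412.8374.
Account A is larger by 209.3429.

Account A, by $209.34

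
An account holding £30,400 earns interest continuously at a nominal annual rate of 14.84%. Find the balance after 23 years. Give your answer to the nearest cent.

£923,012.34

A = P·e^(rt) = 30,400·e^(0.1484·23) = 30,400·e^3.4132.
e^3.4132 ≈ 30.3622481645, so A ≈ 923,012.3442.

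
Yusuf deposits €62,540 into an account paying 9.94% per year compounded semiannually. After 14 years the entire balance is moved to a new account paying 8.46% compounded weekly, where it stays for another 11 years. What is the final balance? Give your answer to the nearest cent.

After 14 years at 9.94%: 62,540 × 3.88888877034 ≈ 243,211.1037.
Then 11 years at 8.46%: 243,211.1037 × 2.53411335052 ≈ 616,324.5049.

€616,324.50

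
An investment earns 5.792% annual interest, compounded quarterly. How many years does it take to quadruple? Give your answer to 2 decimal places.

24.11 years

(1 + 0.01448)^(4t) = 4.
4t = ln 4 / ln(1 + 0.01448) ≈ 1.3863/0.0143762 ≈ 96.4300.
t ≈ 24.1075.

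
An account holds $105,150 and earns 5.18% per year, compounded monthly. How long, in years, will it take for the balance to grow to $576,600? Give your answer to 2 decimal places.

We need (1 + 0.00431667)^(12t) = 5.4836, so 12t = ln 5.4836 / ln 1.004317 ≈ 395.0806.
t ≈ 395.0806/12 = 32.9234 years.

32.92 years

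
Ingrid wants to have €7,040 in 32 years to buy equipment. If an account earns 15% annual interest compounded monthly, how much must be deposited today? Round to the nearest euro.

Periodic rate = 15%/12 = 0.0125; 384 periods.
P = 7,040/(1 + 0.0125)^384 ≈ 7,040/117.9484518 ≈ 59.6871.

€60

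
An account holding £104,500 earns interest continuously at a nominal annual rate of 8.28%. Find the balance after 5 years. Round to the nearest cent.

A = P·e^(rt) = 104,500·e^(0.0828·5) = 104,500·e^0.414.
e^0.414 ≈ 1.51285712688, so A ≈ 158,093.5698.

£158,093.57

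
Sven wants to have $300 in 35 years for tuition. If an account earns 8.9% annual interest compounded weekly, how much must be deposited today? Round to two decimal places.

Periodic rate = 8.9%/52 = 0.00171154; 1820 periods.
P = 300/(1 + 0.089/52)^1820 ≈ 300/22.4735108 ≈ 13.3490.

$13.35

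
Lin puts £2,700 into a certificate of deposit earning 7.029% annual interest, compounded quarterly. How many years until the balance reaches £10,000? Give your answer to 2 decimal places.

We need (1 + 0.0175725)^(4t) = 3.7037, so 4t = ln 3.7037 / ln 1.017572 ≈ 75.1631.
t ≈ 75.1631/4 = 18.7908 years.

18.79 years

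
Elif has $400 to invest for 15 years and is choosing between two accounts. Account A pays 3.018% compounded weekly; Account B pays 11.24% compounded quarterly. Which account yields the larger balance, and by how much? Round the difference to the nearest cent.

Account B, by $1,480.57

Account A growth factor: (1 + 0.03018/52)^780 ≈ 1.57234586; balance ≈ 628.9383.
Account B growth factor: (1 + 0.0281)^60 ≈ 5.273774415; balance ≈ 2,109.5098.
Account B is larger by 1,480.5714.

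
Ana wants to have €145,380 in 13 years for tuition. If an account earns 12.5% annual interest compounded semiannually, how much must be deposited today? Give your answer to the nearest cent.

Growth factor = (1 + 0.0625)^26 ≈ 4.83673626196.
P = 145,380/4.83673626196 ≈ 30,057.4586.

€30,057.46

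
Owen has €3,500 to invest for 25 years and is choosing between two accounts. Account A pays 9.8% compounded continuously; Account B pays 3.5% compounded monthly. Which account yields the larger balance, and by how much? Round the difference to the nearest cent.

Account A, by €32,173.84

Account A growth factor: e^(0.098·25) = e^2.45 ≈ 11.588346719; balance ≈ 40,559.2135.
Account B growth factor: (1 + 0.035/12)^300 ≈ 2.395822113; balance ≈ 8,385.3774.
Account A is larger by 32,173.8361.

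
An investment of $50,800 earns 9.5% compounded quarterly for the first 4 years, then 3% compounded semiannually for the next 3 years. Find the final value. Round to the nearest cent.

After 4 years at 9.5%: 50,800 × 1.4558030881 ≈ 73,954.7969.
Then 3 years at 3%: 73,954.7969 × 1.0934432639 ≈ 80,865.3745.

$80,865.37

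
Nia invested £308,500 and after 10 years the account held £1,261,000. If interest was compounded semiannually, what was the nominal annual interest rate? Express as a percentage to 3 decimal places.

The 20-period growth factor is 1,261,000/308,500 = 4.08752.
r/2 = 4.08752^(1/20) − 1 ≈ 0.072934, so r ≈ 2·0.072934 = 14.58679%.

14.587%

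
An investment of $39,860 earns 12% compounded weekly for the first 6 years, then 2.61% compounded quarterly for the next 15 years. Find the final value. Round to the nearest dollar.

Phase 1: 39,860·(1 + 0.12/52)^312 ≈ 81,821.8090.
Phase 2: 81,821.8090·(1 + 0.006525)^60 ≈ 120,876.8286.

$120,877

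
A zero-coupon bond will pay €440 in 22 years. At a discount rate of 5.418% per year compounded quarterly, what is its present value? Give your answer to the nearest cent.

€134.67

Growth factor = (1 + 0.013545)^88 ≈ 3.26728581.
P = 440/3.26728581 ≈ 134.6684.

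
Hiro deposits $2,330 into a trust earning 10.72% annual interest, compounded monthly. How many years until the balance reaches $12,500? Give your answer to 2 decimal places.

We need (1 + 0.00893333)^(12t) = 5.3648, so 12t = ln 5.3648 / ln 1.008933 ≈ 188.8828.
t ≈ 188.8828/12 = 15.7402 years.

15.74 years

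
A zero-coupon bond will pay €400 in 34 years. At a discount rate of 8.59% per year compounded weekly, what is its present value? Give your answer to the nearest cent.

€21.61

Growth factor = (1 + 0.0859/52)^1768 ≈ 18.5077646.
P = 400/18.5077646 ≈ 21.6126.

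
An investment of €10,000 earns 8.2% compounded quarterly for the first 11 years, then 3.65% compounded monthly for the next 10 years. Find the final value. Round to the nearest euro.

€35,160

Phase 1: 10,000·(1 + 0.0205)^44 ≈ 24,421.5035.
Phase 2: 24,421.5035·(1 + 0.0365/12)^120 ≈ 35,160.0346.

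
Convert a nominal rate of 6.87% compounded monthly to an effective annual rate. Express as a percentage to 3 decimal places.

One year is 12 periods at 0.005725 each: (1 + 0.005725)^12 ≈ 1.070905.
EAR = 1.070905 − 1 ≈ 7.09050%.

7.091%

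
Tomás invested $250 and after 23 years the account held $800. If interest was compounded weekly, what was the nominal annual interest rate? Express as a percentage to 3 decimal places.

5.060%

(1 + r/52)^1196 = 800/250 = 3.2.
1 + r/52 = 3.2^(1/1196) ≈ 1.000973, so r/52 ≈ 0.000973007.
r ≈ 52·0.000973007 = 5.05964%.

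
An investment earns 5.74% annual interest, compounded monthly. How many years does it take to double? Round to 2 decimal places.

12.10 years

(1 + 0.00478333)^(12t) = 2.
12t = ln 2 / ln(1 + 0.00478333) ≈ 0.69315/0.00477193 ≈ 145.2551.
t ≈ 12.1046.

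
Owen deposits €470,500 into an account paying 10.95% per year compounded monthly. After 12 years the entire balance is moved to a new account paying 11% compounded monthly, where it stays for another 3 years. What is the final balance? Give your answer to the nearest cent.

€2,417,124.13

After 12 years at 10.95%: 470,500 × 3.698920785682 ≈ 1,740,342.2297.
Then 3 years at 11%: 1,740,342.2297 × 1.388878629205 ≈ 2,417,124.1303.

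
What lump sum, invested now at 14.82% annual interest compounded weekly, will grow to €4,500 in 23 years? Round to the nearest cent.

Growth factor = (1 + 0.00285)^1196 ≈ 30.07673514.
P = 4,500/30.07673514 ≈ 149.6173.

€149.62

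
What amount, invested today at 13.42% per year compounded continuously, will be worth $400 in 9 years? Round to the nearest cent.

P = A·e^(−rt) = 400·e^(−1.2078).
e^(−1.2078) ≈ 0.298854036, so P ≈ 119.5416.

$119.54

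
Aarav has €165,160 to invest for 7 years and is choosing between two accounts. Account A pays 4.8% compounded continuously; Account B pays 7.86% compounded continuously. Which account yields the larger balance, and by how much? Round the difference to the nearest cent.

Account B, by €55,206.49

A: e^(0.048·7) = e^0.336 ≈ 1.39933902481, so 165,160 × 1.39933902481 ≈ 231,114.8333.
B: e^(0.0786·7) = e^0.5502 ≈ 1.73359970314, so 165,160 × 1.73359970314 ≈ 286,321.3270.
Difference ≈ 55,206.4936 in favor of B.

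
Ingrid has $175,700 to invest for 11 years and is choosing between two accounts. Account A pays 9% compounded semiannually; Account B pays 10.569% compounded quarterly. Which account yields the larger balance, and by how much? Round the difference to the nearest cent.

A: (1 + 0.045)^22 ≈ 2.63365200797, so 175,700 × 2.63365200797 ≈ 462,732.6578.
B: (1 + 0.0264225)^44 ≈ 3.15029479987, so 175,700 × 3.15029479987 ≈ 553,506.7963.
Difference ≈ 90,774.1385 in favor of B.

Account B, by $90,774.14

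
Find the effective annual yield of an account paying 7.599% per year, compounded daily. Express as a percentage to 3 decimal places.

One year is 365 periods at 0.000208192 each: (1 + 0.000208192)^365 ≈ 1.078943.
EAR = 1.078943 − 1 ≈ 7.89433%.

7.894%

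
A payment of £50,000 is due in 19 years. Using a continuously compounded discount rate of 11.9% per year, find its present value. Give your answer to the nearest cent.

£5,212.31

P = A·e^(−rt) = 50,000·e^(−2.261).
e^(−2.261) ≈ 0.10424618643, so P ≈ 5,212.3093.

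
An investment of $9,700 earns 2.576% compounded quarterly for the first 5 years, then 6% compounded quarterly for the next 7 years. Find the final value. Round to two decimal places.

Phase 1: 9,700·(1 + 0.00644)^20 ≈ 11,028.8319.
Phase 2: 11,028.8319·(1 + 0.015)^28 ≈ 16,733.1883.

$16,733.19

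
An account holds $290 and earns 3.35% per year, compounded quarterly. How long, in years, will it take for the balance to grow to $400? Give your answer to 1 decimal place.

We need (1 + 0.008375)^(4t) = 1.3793, so 4t = ln 1.3793 / ln 1.008375 ≈ 38.5586.
t ≈ 38.5586/4 = 9.6397 years.

9.6 years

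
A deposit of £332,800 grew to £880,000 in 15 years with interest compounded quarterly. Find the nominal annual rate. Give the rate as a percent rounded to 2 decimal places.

(1 + r/4)^60 = 880,000/332,800 = 2.64423.
1 + r/4 = 2.64423^(1/60) ≈ 1.016338, so r/4 ≈ 0.0163384.
r ≈ 4·0.0163384 = 6.53535%.

6.54%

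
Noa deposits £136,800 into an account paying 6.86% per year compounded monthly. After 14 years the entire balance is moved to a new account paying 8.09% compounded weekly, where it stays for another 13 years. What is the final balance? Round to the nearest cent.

£1,019,500.44

Phase 1: 136,800·(1 + 0.0686/12)^168 ≈ 356,446.8995.
Phase 2: 356,446.8995·(1 + 0.0809/52)^676 ≈ 1,019,500.4440.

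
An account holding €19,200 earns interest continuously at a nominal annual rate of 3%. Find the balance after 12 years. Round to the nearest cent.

€27,519.92

A = P·e^(rt) = 19,200·e^(0.03·12) = 19,200·e^0.36.
e^0.36 ≈ 1.4333294146, so A ≈ 27,519.9248.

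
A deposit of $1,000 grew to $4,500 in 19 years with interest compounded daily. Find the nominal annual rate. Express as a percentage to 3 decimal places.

7.917%

(1 + r/365)^6935 = 4,500/1,000 = 4.5.
1 + r/365 = 4.5^(1/6935) ≈ 1.000217, so r/365 ≈ 0.000216906.
r ≈ 365·0.000216906 = 7.91706%.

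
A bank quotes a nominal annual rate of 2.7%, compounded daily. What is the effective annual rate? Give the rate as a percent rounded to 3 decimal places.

One year is 365 periods at 0.0000739726 each: (1 + 0.0000739726)^365 ≈ 1.027367.
EAR = 1.027367 − 1 ≈ 2.73668%.

2.737%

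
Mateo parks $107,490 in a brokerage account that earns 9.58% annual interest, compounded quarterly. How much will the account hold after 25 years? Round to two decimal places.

$1,146,154.32

Periodic rate = 9.58%/4 = 0.02395; periods = 4·25 = 100.
A = 107,490·(1 + 0.02395)^100 ≈ 107,490·10.66289257063 ≈ 1,146,154.3224.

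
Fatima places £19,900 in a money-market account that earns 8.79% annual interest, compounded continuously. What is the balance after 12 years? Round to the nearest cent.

£57,140.88

A = P·e^(rt) = 19,900·e^(0.0879·12) = 19,900·e^1.0548.
e^1.0548 ≈ 2.8714008163, so A ≈ 57,140.8762.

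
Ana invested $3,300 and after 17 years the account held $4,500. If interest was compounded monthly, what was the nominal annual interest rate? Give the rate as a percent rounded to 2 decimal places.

1.83%

(1 + r/12)^204 = 4,500/3,300 = 1.36364.
1 + r/12 = 1.36364^(1/204) ≈ 1.001522, so r/12 ≈ 0.00152152.
r ≈ 12·0.00152152 = 1.82583%.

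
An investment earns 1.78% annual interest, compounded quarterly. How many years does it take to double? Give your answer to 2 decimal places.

(1 + 0.00445)^(4t) = 2.
4t = ln 2 / ln(1 + 0.00445) ≈ 0.69315/0.00444013 ≈ 156.1097.
t ≈ 39.0274.

39.03 years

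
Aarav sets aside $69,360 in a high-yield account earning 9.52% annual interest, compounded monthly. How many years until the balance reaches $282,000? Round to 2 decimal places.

We need (1 + 0.00793333)^(12t) = 4.0657, so 12t = ln 4.0657 / ln 1.007933 ≈ 177.4983.
t ≈ 177.4983/12 = 14.7915 years.

14.79 years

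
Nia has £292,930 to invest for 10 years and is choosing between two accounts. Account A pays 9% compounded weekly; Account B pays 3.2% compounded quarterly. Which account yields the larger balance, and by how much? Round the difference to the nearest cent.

Account A, by £317,042.51

A: (1 + 0.09/52)^520 ≈ 2.45769041032, so 292,930 × 2.45769041032 ≈ 719,931.2519.
B: (1 + 0.008)^40 ≈ 1.37537550168, so 292,930 × 1.37537550168 ≈ 402,888.7457.
Difference ≈ 317,042.5062 in favor of A.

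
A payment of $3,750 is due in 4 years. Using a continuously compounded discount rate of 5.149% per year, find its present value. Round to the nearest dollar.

$3,052

P = A·e^(−rt) = 3,750·e^(−0.20596).
e^(−0.20596) ≈ 0.8138656303, so P ≈ 3,051.9961.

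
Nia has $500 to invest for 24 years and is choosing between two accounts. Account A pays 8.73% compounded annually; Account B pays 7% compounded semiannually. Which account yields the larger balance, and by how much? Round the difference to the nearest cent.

A: (1 + 0.0873)^24 ≈ 7.453930048, so 500 × 7.453930048 ≈ 3,726.9650.
B: (1 + 0.035)^48 ≈ 5.213588981, so 500 × 5.213588981 ≈ 2,606.7945.
Difference ≈ 1,120.1705 in favor of A.

Account A, by $1,120.17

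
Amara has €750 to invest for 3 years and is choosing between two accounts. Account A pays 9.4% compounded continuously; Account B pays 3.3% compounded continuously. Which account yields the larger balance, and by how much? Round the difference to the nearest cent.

Account A, by €166.28

Account A growth factor: e^(0.094·3) = e^0.282 ≈ 1.32577872; balance ≈ 994.3340.
Account B growth factor: e^(0.033·3) = e^0.099 ≈ 1.1040663; balance ≈ 828.0497.
Account A is larger by 166.2843.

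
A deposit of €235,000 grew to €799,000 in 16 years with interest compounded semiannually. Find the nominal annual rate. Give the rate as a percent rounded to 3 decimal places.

7.797%

The 32-period growth factor is 799,000/235,000 = 3.4.
r/2 = 3.4^(1/32) − 1 ≈ 0.0389837, so r ≈ 2·0.0389837 = 7.79673%.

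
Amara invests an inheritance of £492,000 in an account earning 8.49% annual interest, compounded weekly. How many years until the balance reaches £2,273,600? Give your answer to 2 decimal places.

18.04 years

(1 + 0.00163269)^(52t) = 2,273,600/492,000 = 4.6211.
52t·ln(1 + 0.00163269) = ln(4.6211); 52t = 1.5306/0.00163136 ≈ 938.2602.
t ≈ 18.0435 years.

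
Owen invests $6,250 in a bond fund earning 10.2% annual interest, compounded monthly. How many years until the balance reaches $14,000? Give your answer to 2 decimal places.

7.94 years

(1 + 0.0085)^(12t) = 14,000/6,250 = 2.24.
12t·ln(1 + 0.0085) = ln(2.24); 12t = 0.80648/0.00846408 ≈ 95.2822.
t ≈ 7.9402 years.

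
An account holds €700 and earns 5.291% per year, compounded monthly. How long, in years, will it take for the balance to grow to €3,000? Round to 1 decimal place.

(1 + 0.00440917)^(12t) = 3,000/700 = 4.2857.
12t·ln(1 + 0.00440917) = ln(4.2857); 12t = 1.4553/0.00439947 ≈ 330.7866.
t ≈ 27.5655 years.

27.6 years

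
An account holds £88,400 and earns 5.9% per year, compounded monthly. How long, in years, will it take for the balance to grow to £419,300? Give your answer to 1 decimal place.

26.4 years

We need (1 + 0.00491667)^(12t) = 4.7432, so 12t = ln 4.7432 / ln 1.004917 ≈ 317.3977.
t ≈ 317.3977/12 = 26.4498 years.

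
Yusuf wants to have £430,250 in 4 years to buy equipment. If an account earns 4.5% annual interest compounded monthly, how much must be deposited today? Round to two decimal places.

£359,496.02

Growth factor = (1 + 0.00375)^48 ≈ 1.19681437742.
P = 430,250/1.19681437742 ≈ 359,496.0155.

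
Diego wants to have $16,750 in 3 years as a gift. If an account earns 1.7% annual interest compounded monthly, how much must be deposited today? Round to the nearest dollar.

Growth factor = (1 + 0.017/12)^36 ≈ 1.0522849147.
P = 16,750/1.0522849147 ≈ 15,917.7422.

$15,918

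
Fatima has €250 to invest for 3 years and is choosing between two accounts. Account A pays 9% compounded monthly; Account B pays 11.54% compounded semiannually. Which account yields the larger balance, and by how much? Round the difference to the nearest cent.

Account B, by €22.88

Account A growth factor: (1 + 0.0075)^36 ≈ 1.30864537; balance ≈ 327.1613.
Account B growth factor: (1 + 0.0577)^6 ≈ 1.40015149; balance ≈ 350.0379.
Account B is larger by 22.8765.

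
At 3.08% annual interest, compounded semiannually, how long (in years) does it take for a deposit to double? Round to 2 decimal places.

22.68 years

(1 + 0.0154)^(2t) = 2.
2t = ln 2 / ln(1 + 0.0154) ≈ 0.69315/0.0152826 ≈ 45.3552.
t ≈ 22.6776.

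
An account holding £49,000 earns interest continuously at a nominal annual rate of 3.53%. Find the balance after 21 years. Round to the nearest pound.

£102,834

A = P·e^(rt) = 49,000·e^(0.0353·21) = 49,000·e^0.7413.
e^0.7413 ≈ 2.0986620025, so A ≈ 102,834.4381.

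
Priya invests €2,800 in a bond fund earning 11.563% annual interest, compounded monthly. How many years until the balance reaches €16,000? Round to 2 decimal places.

We need (1 + 0.00963583)^(12t) = 5.7143, so 12t = ln 5.7143 / ln 1.009636 ≈ 181.7542.
t ≈ 181.7542/12 = 15.1462 years.

15.15 years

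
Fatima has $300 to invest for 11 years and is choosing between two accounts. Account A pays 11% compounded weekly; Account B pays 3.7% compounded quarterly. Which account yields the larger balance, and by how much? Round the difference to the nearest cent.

A: (1 + 0.11/52)^572 ≈ 3.349201618, so 300 × 3.349201618 ≈ 1,004.7605.
B: (1 + 0.00925)^44 ≈ 1.49949615, so 300 × 1.49949615 ≈ 449.8488.
Difference ≈ 554.9116 in favor of A.

Account A, by $554.91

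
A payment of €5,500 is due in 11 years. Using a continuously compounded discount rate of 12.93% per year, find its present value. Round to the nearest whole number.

€1,326

P = A·e^(−rt) = 5,500·e^(−1.4223).
e^(−1.4223) ≈ 0.2411587135, so P ≈ 1,326.3729.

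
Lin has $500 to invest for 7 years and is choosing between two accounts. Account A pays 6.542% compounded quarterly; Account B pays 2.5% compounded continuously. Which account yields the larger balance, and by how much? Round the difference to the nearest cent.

Account A growth factor: (1 + 0.016355)^28 ≈ 1.57496891; balance ≈ 787.4845.
Account B growth factor: e^(0.025·7) = e^0.175 ≈ 1.19124622; balance ≈ 595.6231.
Account A is larger by 191.8613.

Account A, by $191.86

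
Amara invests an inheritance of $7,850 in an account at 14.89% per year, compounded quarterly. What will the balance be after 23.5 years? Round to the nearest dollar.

$243,741

Periodic rate = 14.89%/4 = 0.037225; periods = 4·23.5 = 94.
A = 7,850·(1 + 0.037225)^94 ≈ 7,850·31.0498664805 ≈ 243,741.4519.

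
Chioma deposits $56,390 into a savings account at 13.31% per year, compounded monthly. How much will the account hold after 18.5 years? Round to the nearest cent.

$652,679.50

Periodic rate = 13.31%/12 = 0.0110917; periods = 12·18.5 = 222.
A = 56,390·(1 + 0.1331/12)^222 ≈ 56,390·11.5743837823 ≈ 652,679.5015.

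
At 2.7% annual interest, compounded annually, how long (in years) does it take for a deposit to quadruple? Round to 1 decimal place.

(1 + 0.027)^t = 4.
t = ln 4 / ln(1 + 0.027) ≈ 1.3863/0.0266419 ≈ 52.0343.

52.0 years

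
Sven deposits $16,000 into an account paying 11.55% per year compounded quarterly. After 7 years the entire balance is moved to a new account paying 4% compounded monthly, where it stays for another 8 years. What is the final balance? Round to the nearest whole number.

$48,867

Phase 1: 16,000·(1 + 0.028875)^28 ≈ 35,503.6656.
Phase 2: 35,503.6656·(1 + 0.04/12)^96 ≈ 48,867.0720.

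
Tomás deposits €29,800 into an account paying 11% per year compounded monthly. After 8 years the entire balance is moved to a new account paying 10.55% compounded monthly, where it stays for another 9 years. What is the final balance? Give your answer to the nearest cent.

€184,168.30

After 8 years at 11%: 29,800 × 2.40125410972 ≈ 71,557.3725.
Then 9 years at 10.55%: 71,557.3725 × 2.57371520332 ≈ 184,168.2974.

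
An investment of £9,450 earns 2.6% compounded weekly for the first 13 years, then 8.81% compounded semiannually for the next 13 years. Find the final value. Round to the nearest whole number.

£40,639

Phase 1: 9,450·(1 + 0.0005)^676 ≈ 13,249.1085.
Phase 2: 13,249.1085·(1 + 0.04405)^26 ≈ 40,638.7553.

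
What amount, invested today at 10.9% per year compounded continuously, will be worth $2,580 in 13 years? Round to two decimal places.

P = A·e^(−rt) = 2,580·e^(−1.417).
e^(−1.417) ≈ 0.2424402477, so P ≈ 625.4958.

$625.50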